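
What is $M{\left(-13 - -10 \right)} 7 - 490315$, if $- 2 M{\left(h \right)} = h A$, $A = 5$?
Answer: $- \frac{980525}{2} \approx -4.9026 \cdot 10^{5}$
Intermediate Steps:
$M{\left(h \right)} = - \frac{5 h}{2}$ ($M{\left(h \right)} = - \frac{h 5}{2} = - \frac{5 h}{2}$)
$M{\left(-13 - -10 \right)} 7 - 490315 = - \frac{5 \left(-13 - -10\right)}{2} \cdot 7 - 490315 = - \frac{5 \left(-13 + 10\right)}{2} \cdot 7 - 490315 = \left(- \frac{5}{2}\right) \left(-3\right) 7 - 490315 = \frac{15}{2} \cdot 7 - 490315 = \frac{105}{2} - 490315 = - \frac{980525}{2}$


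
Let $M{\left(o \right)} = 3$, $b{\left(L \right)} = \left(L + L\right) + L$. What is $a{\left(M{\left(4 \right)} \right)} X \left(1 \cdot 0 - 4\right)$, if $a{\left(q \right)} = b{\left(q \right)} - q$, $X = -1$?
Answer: $24$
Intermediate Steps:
$b{\left(L \right)} = 3 L$ ($b{\left(L \right)} = 2 L + L = 3 L$)
$a{\left(q \right)} = 2 q$ ($a{\left(q \right)} = 3 q - q = 2 q$)
$a{\left(M{\left(4 \right)} \right)} X \left(1 \cdot 0 - 4\right) = 2 \cdot 3 \left(-1\right) \left(1 \cdot 0 - 4\right) = 6 \left(-1\right) \left(0 - 4\right) = \left(-6\right) \left(-4\right) = 24$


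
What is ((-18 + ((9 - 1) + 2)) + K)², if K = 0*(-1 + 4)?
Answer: 64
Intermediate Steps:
K = 0 (K = 0*3 = 0)
((-18 + ((9 - 1) + 2)) + K)² = ((-18 + ((9 - 1) + 2)) + 0)² = ((-18 + (8 + 2)) + 0)² = ((-18 + 10) + 0)² = (-8 + 0)² = (-8)² = 64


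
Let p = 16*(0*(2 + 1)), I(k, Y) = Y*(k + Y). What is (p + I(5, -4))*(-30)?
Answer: 120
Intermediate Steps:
I(k, Y) = Y*(Y + k)
p = 0 (p = 16*(0*3) = 16*0 = 0)
(p + I(5, -4))*(-30) = (0 - 4*(-4 + 5))*(-30) = (0 - 4*1)*(-30) = (0 - 4)*(-30) = -4*(-30) = 120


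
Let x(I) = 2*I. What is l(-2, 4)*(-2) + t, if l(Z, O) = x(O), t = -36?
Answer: -52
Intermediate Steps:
l(Z, O) = 2*O
l(-2, 4)*(-2) + t = (2*4)*(-2) - 36 = 8*(-2) - 36 = -16 - 36 = -52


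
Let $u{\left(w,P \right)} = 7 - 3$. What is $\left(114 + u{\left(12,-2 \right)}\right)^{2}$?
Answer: $13924$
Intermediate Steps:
$u{\left(w,P \right)} = 4$ ($u{\left(w,P \right)} = 7 - 3 = 4$)
$\left(114 + u{\left(12,-2 \right)}\right)^{2} = \left(114 + 4\right)^{2} = 118^{2} = 13924$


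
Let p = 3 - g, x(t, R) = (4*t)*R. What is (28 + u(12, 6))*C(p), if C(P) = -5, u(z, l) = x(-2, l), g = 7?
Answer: 100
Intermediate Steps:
x(t, R) = 4*R*t
u(z, l) = -8*l (u(z, l) = 4*l*(-2) = -8*l)
p = -4 (p = 3 - 1*7 = 3 - 7 = -4)
(28 + u(12, 6))*C(p) = (28 - 8*6)*(-5) = (28 - 48)*(-5) = -20*(-5) = 100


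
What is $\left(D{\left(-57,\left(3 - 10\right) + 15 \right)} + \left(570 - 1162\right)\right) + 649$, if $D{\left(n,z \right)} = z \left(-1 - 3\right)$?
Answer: $25$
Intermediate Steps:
$D{\left(n,z \right)} = - 4 z$ ($D{\left(n,z \right)} = z \left(-4\right) = - 4 z$)
$\left(D{\left(-57,\left(3 - 10\right) + 15 \right)} + \left(570 - 1162\right)\right) + 649 = \left(- 4 \left(\left(3 - 10\right) + 15\right) + \left(570 - 1162\right)\right) + 649 = \left(- 4 \left(\left(3 - 10\right) + 15\right) - 592\right) + 649 = \left(- 4 \left(-7 + 15\right) - 592\right) + 649 = \left(\left(-4\right) 8 - 592\right) + 649 = \left(-32 - 592\right) + 649 = -624 + 649 = 25$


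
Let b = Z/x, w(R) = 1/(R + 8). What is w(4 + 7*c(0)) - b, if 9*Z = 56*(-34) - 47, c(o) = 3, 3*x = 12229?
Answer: 11230/134519 ≈ 0.083483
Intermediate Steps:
x = 12229/3 (x = (1/3)*12229 = 12229/3 ≈ 4076.3)
Z = -1951/9 (Z = (56*(-34) - 47)/9 = (-1904 - 47)/9 = (1/9)*(-1951) = -1951/9 ≈ -216.78)
w(R) = 1/(8 + R)
b = -1951/36687 (b = -1951/(9*12229/3) = -1951/9*3/12229 = -1951/36687 ≈ -0.053180)
w(4 + 7*c(0)) - b = 1/(8 + (4 + 7*3)) - 1*(-1951/36687) = 1/(8 + (4 + 21)) + 1951/36687 = 1/(8 + 25) + 1951/36687 = 1/33 + 1951/36687 = 11230/134519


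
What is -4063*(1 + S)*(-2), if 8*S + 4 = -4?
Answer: 0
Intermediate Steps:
S = -1 (S = -1/2 + (1/8)*(-4) = -1/2 - 1/2 = -1)
-4063*(1 + S)*(-2) = -4063*(1 - 1)*(-2) = -0*(-2) = -4063*0 = 0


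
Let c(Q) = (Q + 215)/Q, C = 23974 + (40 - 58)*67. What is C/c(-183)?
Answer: -260409/2 ≈ -1.3020e+5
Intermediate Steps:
C = 22768 (C = 23974 - 18*67 = 23974 - 1206 = 22768)
c(Q) = (215 + Q)/Q
C/c(-183) = 22768/(((215 - 183)/(-183))) = 22768/((-1/183*32)) = 22768/(-32/183) = 22768*(-183/32) = -260409/2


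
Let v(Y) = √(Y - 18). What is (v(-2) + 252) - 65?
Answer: 187 + 2*I*√5 ≈ 187.0 + 4.4721*I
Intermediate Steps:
v(Y) = √(-18 + Y)
(v(-2) + 252) - 65 = (√(-18 - 2) + 252) - 65 = (√(-20) + 252) - 65 = (2*I*√5 + 252) - 65 = (252 + 2*I*√5) - 65 = 187 + 2*I*√5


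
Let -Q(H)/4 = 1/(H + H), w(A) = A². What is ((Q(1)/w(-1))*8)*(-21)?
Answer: 336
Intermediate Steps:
Q(H) = -2/H (Q(H) = -4/(H + H) = -4*1/(2*H) = -2/H)
((Q(1)/w(-1))*8)*(-21) = (((-2/1)/((-1)²))*8)*(-21) = ((-2*1/1)*8)*(-21) = (-2*1*8)*(-21) = -2*8*(-21) = -16*(-21) = 336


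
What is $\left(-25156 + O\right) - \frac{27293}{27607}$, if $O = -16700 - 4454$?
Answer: $- \frac{1278507463}{27607} \approx -46311.0$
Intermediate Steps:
$O = -21154$ ($O = -16700 - 4454 = -21154$)
$\left(-25156 + O\right) - \frac{27293}{27607} = \left(-25156 - 21154\right) - \frac{27293}{27607} = -46310 - \frac{27293}{27607} = - \frac{1278507463}{27607}$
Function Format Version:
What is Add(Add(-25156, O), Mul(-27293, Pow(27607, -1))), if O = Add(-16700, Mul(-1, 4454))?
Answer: Rational(-1278507463, 27607) ≈ -46311.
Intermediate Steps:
O = -21154 (O = Add(-16700, -4454) = -21154)
Add(Add(-25156, O), Mul(-27293, Pow(27607, -1))) = Add(Add(-25156, -21154), Mul(-27293, Pow(27607, -1))) = Add(-46310, Mul(-27293, Rational(1, 27607))) = Add(-46310, Rational(-27293, 27607)) = Rational(-1278507463, 27607)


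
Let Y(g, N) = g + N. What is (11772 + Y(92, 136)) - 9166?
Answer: 2834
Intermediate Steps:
Y(g, N) = N + g
(11772 + Y(92, 136)) - 9166 = (11772 + (136 + 92)) - 9166 = (11772 + 228) - 9166 = 12000 - 9166 = 2834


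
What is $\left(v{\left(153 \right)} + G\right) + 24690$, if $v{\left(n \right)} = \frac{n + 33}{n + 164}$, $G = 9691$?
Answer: $\frac{10898963}{317} \approx 34382.0$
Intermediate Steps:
$v{\left(n \right)} = \frac{33 + n}{164 + n}$
$\left(v{\left(153 \right)} + G\right) + 24690 = \left(\frac{33 + 153}{164 + 153} + 9691\right) + 24690 = \left(\frac{1}{317} \cdot 186 + 9691\right) + 24690 = \left(\frac{186}{317} + 9691\right) + 24690 = \frac{3072233}{317} + 24690 = \frac{10898963}{317}$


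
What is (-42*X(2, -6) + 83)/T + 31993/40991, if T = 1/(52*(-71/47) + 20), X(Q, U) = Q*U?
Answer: -66216341513/1926577 ≈ -34370.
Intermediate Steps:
T = -47/2752 (T = 1/(52*(-71*1/47) + 20) = 1/(52*(-71/47) + 20) = 1/(-3692/47 + 20) = 1/(-2752/47) = -47/2752 ≈ -0.017078)
(-42*X(2, -6) + 83)/T + 31993/40991 = (-84*(-6) + 83)/(-47/2752) + 31993/40991 = (-42*(-12) + 83)*(-2752/47) + 31993*(1/40991) = (504 + 83)*(-2752/47) + 31993/40991 = 587*(-2752/47) + 31993/40991 = -1615424/47 + 31993/40991 = -66216341513/1926577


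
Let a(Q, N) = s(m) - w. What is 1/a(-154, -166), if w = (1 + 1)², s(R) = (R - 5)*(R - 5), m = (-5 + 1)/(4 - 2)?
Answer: 1/45 ≈ 0.022222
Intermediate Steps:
m = -2 (m = -4/2 = -4*½ = -2)
s(R) = (-5 + R)² (s(R) = (-5 + R)*(-5 + R) = (-5 + R)²)
w = 4 (w = 2² = 4)
a(Q, N) = 45 (a(Q, N) = (-5 - 2)² - 1*4 = (-7)² - 4 = 49 - 4 = 45)
1/a(-154, -166) = 1/45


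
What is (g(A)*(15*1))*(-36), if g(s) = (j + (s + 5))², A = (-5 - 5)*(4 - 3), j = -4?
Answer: -43740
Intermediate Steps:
A = -10 (A = -10*1 = -10)
g(s) = (1 + s)² (g(s) = (-4 + (s + 5))² = (-4 + (5 + s))² = (1 + s)²)
(g(A)*(15*1))*(-36) = ((1 - 10)²*(15*1))*(-36) = ((-9)²*15)*(-36) = (81*15)*(-36) = 1215*(-36) = -43740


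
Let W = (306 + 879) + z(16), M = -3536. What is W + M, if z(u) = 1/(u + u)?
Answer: -75231/32 ≈ -2351.0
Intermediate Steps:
z(u) = 1/(2*u)
W = 37921/32 (W = (306 + 879) + (½)/16 = 1185 + (½)*(1/16) = 1185 + 1/32 = 37921/32 ≈ 1185.0)
W + M = 37921/32 - 3536 = -75231/32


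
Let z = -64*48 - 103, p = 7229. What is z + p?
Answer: 4054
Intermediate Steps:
z = -3175 (z = -3072 - 103 = -3175)
z + p = -3175 + 7229 = 4054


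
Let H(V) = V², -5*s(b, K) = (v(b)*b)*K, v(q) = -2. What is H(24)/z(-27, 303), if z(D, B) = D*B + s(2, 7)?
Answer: -2880/40877 ≈ -0.070455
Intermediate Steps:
s(b, K) = 2*K*b/5 (s(b, K) = -(-2*b)*K/5 = -(-2)*K*b/5 = 2*K*b/5)
z(D, B) = 28/5 + B*D (z(D, B) = D*B + (⅖)*7*2 = B*D + 28/5 = 28/5 + B*D)
H(24)/z(-27, 303) = 24²/(28/5 + 303*(-27)) = 576/(28/5 - 8181) = 576/(-40877/5) = 576*(-5/40877) = -2880/40877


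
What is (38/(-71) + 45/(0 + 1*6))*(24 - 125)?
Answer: -99889/142 ≈ -703.44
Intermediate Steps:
(38/(-71) + 45/(0 + 1*6))*(24 - 125) = (38*(-1/71) + 45/(0 + 6))*(-101) = (-38/71 + 45/6)*(-101) = (-38/71 + 45*(⅙))*(-101) = (-38/71 + 15/2)*(-101) = (989/142)*(-101) = -99889/142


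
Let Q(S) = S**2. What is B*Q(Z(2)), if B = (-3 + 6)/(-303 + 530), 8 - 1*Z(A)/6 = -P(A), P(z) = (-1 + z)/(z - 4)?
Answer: 6075/227 ≈ 26.762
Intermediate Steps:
P(z) = (-1 + z)/(-4 + z)
Z(A) = 48 + 6*(-1 + A)/(-4 + A) (Z(A) = 48 - (-6)*(-1 + A)/(-4 + A) = 48 + 6*(-1 + A)/(-4 + A))
B = 3/227 ≈ 0.013216
B*Q(Z(2)) = 3*(18*(-11 + 3*2)/(-4 + 2))**2/227 = 3*(18*(-11 + 6)/(-2))**2/227 = 3*(18*(-1/2)*(-5))**2/227 = (3/227)*45**2 = (3/227)*2025 = 6075/227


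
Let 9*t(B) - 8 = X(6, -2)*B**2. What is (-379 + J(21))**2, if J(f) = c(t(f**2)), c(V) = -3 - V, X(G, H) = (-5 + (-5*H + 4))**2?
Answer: 248264361549649/81 ≈ 3.0650e+12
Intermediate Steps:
X(G, H) = (-1 - 5*H)**2 (X(G, H) = (-5 + (4 - 5*H))**2 = (-1 - 5*H)**2)
t(B) = 8/9 + 9*B**2 (t(B) = 8/9 + ((1 + 5*(-2))**2*B**2)/9 = 8/9 + ((1 - 10)**2*B**2)/9 = 8/9 + ((-9)**2*B**2)/9 = 8/9 + (81*B**2)/9 = 8/9 + 9*B**2)
J(f) = -35/9 - 9*f**4 (J(f) = -3 - (8/9 + 9*(f**2)**2) = -3 - (8/9 + 9*f**4) = -3 + (-8/9 - 9*f**4) = -35/9 - 9*f**4)
(-379 + J(21))**2 = (-379 + (-35/9 - 9*21**4))**2 = (-379 + (-35/9 - 9*194481))**2 = (-379 + (-35/9 - 1750329))**2 = (-379 - 15752996/9)**2 = (-15756407/9)**2 = 248264361549649/81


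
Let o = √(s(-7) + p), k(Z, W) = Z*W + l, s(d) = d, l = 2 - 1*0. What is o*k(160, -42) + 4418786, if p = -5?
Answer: 4418786 - 13436*I*√3 ≈ 4.4188e+6 - 23272.0*I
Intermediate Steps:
l = 2 (l = 2 + 0 = 2)
k(Z, W) = 2 + W*Z (k(Z, W) = Z*W + 2 = W*Z + 2 = 2 + W*Z)
o = 2*I*√3 (o = √(-7 - 5) = √(-12) = 2*I*√3 ≈ 3.4641*I)
o*k(160, -42) + 4418786 = (2*I*√3)*(2 - 42*160) + 4418786 = (2*I*√3)*(2 - 6720) + 4418786 = (2*I*√3)*(-6718) + 4418786 = -13436*I*√3 + 4418786 = 4418786 - 13436*I*√3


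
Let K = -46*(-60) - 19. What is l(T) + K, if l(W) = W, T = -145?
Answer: 2596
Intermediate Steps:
K = 2741 (K = 2760 - 19 = 2741)
l(T) + K = -145 + 2741 = 2596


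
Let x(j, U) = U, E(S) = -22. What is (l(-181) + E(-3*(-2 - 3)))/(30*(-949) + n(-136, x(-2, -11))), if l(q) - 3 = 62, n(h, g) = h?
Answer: -43/28606 ≈ -0.0015032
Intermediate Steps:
l(q) = 65 (l(q) = 3 + 62 = 65)
(l(-181) + E(-3*(-2 - 3)))/(30*(-949) + n(-136, x(-2, -11))) = (65 - 22)/(30*(-949) - 136) = 43/(-28470 - 136) = 43/(-28606) = 43*(-1/28606) = -43/28606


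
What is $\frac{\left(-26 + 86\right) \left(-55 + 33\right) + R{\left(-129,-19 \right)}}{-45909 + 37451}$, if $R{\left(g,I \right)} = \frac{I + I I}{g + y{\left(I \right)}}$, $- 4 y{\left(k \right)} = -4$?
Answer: $\frac{84651}{541312} \approx 0.15638$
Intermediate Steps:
$y{\left(k \right)} = 1$ ($y{\left(k \right)} = \left(- \frac{1}{4}\right) \left(-4\right) = 1$)
$R{\left(g,I \right)} = \frac{I + I^{2}}{1 + g}$ ($R{\left(g,I \right)} = \frac{I + I I}{g + 1} = \frac{I + I^{2}}{1 + g}$)
$\frac{\left(-26 + 86\right) \left(-55 + 33\right) + R{\left(-129,-19 \right)}}{-45909 + 37451} = \frac{\left(-26 + 86\right) \left(-55 + 33\right) - \frac{19 \left(1 - 19\right)}{1 - 129}}{-45909 + 37451} = \frac{60 \left(-22\right) - 19 \frac{1}{-128} \left(-18\right)}{-8458} = \left(-1320 - \left(- \frac{19}{128}\right) \left(-18\right)\right) \left(- \frac{1}{8458}\right) = \left(-1320 - \frac{171}{64}\right) \left(- \frac{1}{8458}\right) = \left(- \frac{84651}{64}\right) \left(- \frac{1}{8458}\right) = \frac{84651}{541312}$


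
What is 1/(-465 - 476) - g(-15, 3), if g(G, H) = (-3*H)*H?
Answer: 25406/941 ≈ 26.999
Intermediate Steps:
g(G, H) = -3*H²
1/(-465 - 476) - g(-15, 3) = 1/(-465 - 476) - (-3)*3² = 1/(-941) - (-3)*9 = -1/941 - 1*(-27) = -1/941 + 27 = 25406/941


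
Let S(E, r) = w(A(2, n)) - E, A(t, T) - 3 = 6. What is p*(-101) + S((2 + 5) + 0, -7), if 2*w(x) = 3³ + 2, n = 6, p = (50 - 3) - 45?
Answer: -389/2 ≈ -194.50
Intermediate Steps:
p = 2 (p = 47 - 45 = 2)
A(t, T) = 9 (A(t, T) = 3 + 6 = 9)
w(x) = 29/2 (w(x) = (3³ + 2)/2 = (27 + 2)/2 = (½)*29 = 29/2)
S(E, r) = 29/2 - E
p*(-101) + S((2 + 5) + 0, -7) = 2*(-101) + (29/2 - ((2 + 5) + 0)) = -202 + (29/2 - (7 + 0)) = -202 + (29/2 - 1*7) = -202 + (29/2 - 7) = -202 + 15/2 = -389/2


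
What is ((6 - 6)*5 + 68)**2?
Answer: 4624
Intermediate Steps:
((6 - 6)*5 + 68)**2 = (0*5 + 68)**2 = (0 + 68)**2 = 68**2 = 4624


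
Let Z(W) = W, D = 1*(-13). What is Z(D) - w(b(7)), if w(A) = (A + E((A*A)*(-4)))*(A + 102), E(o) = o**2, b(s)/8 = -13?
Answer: 3743547171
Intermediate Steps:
b(s) = -104 (b(s) = 8*(-13) = -104)
D = -13
w(A) = (102 + A)*(A + 16*A**4) (w(A) = (A + ((A*A)*(-4))**2)*(A + 102) = (A + (A**2*(-4))**2)*(102 + A) = (A + (-4*A**2)**2)*(102 + A) = (A + 16*A**4)*(102 + A) = (102 + A)*(A + 16*A**4))
Z(D) - w(b(7)) = -13 - (-104)*(102 - 104 + 16*(-104)**4 + 1632*(-104)**3) = -13 - (-104)*(102 - 104 + 16*116985856 + 1632*(-1124864)) = -13 - (-104)*(102 - 104 + 1871773696 - 1835778048) = -13 - (-104)*35995646 = -13 - 1*(-3743547184) = -13 + 3743547184 = 3743547171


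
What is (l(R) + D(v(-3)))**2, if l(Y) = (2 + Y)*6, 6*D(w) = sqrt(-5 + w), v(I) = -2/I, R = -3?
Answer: (108 - I*sqrt(39))**2/324 ≈ 35.88 - 4.1633*I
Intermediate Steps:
D(w) = sqrt(-5 + w)/6
l(Y) = 12 + 6*Y
(l(R) + D(v(-3)))**2 = ((12 + 6*(-3)) + sqrt(-5 - 2/(-3))/6)**2 = ((12 - 18) + sqrt(-5 - 2*(-1/3))/6)**2 = (-6 + sqrt(-5 + 2/3)/6)**2 = (-6 + sqrt(-13/3)/6)**2 = (-6 + (I*sqrt(39)/3)/6)**2 = (-6 + I*sqrt(39)/18)**2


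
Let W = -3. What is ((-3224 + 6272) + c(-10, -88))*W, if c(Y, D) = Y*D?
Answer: -11784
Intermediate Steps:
c(Y, D) = D*Y
((-3224 + 6272) + c(-10, -88))*W = ((-3224 + 6272) - 88*(-10))*(-3) = (3048 + 880)*(-3) = 3928*(-3) = -11784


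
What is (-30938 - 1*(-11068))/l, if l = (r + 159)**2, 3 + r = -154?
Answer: -9935/2 ≈ -4967.5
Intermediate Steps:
r = -157 (r = -3 - 154 = -157)
l = 4 (l = (-157 + 159)**2 = 2**2 = 4)
(-30938 - 1*(-11068))/l = (-30938 - 1*(-11068))/4 = (-30938 + 11068)*(1/4) = -19870*1/4 = -9935/2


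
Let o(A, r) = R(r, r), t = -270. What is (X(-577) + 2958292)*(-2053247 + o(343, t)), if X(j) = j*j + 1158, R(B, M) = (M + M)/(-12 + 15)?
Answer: -6760659932833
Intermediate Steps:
R(B, M) = 2*M/3 (R(B, M) = (2*M)/3 = (2*M)*(1/3) = 2*M/3)
X(j) = 1158 + j**2 (X(j) = j**2 + 1158 = 1158 + j**2)
o(A, r) = 2*r/3
(X(-577) + 2958292)*(-2053247 + o(343, t)) = ((1158 + (-577)**2) + 2958292)*(-2053247 + (2/3)*(-270)) = ((1158 + 332929) + 2958292)*(-2053247 - 180) = (334087 + 2958292)*(-2053427) = 3292379*(-2053427) = -6760659932833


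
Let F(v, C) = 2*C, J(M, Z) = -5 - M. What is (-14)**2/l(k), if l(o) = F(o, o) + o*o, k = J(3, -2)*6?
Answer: 49/552 ≈ 0.088768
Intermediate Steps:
k = -48 (k = (-5 - 1*3)*6 = (-5 - 3)*6 = -8*6 = -48)
l(o) = o**2 + 2*o (l(o) = 2*o + o*o = 2*o + o**2 = o**2 + 2*o)
(-14)**2/l(k) = (-14)**2/((-48*(2 - 48))) = 196/((-48*(-46))) = 196/2208 = 196*(1/2208) = 49/552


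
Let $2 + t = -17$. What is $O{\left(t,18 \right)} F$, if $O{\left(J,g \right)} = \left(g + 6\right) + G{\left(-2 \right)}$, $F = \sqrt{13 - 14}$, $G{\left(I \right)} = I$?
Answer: $22 i \approx 22.0 i$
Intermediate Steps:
$F = i$ ($F = \sqrt{-1} = i \approx 1.0 i$)
$t = -19$ ($t = -2 - 17 = -19$)
$O{\left(J,g \right)} = 4 + g$ ($O{\left(J,g \right)} = \left(g + 6\right) - 2 = \left(6 + g\right) - 2 = 4 + g$)
$O{\left(t,18 \right)} F = \left(4 + 18\right) i = 22 i$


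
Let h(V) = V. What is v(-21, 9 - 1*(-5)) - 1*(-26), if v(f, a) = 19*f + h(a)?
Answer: -359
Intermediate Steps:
v(f, a) = a + 19*f (v(f, a) = 19*f + a = a + 19*f)
v(-21, 9 - 1*(-5)) - 1*(-26) = ((9 - 1*(-5)) + 19*(-21)) - 1*(-26) = ((9 + 5) - 399) + 26 = (14 - 399) + 26 = -385 + 26 = -359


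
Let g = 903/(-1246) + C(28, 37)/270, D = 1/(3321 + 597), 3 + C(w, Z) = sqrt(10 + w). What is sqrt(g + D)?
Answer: sqrt(-20124186956910 + 101327570670*sqrt(38))/5230530 ≈ 0.84424*I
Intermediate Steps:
C(w, Z) = -3 + sqrt(10 + w)
D = 1/3918 ≈ 0.00025523
g = -2947/4005 + sqrt(38)/270 (g = 903/(-1246) + (-3 + sqrt(10 + 28))/270 = 903*(-1/1246) + (-3 + sqrt(38))*(1/270) = -129/178 + (-1/90 + sqrt(38)/270) = -2947/4005 + sqrt(38)/270 ≈ -0.71300)
sqrt(g + D) = sqrt((-2947/4005 + sqrt(38)/270) + 1/3918) = sqrt(-3847447/5230530 + sqrt(38)/270)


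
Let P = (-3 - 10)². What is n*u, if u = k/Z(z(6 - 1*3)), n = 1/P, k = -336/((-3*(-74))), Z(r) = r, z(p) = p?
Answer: -56/18759 ≈ -0.0029852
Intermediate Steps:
P = 169 (P = (-13)² = 169)
k = -56/37 (k = -336/222 = -336*1/222 = -56/37 ≈ -1.5135)
n = 1/169 ≈ 0.0059172
u = -56/111 (u = -56/(37*(6 - 1*3)) = -56/(37*(6 - 3)) = -56/37/3 = -56/37*⅓ = -56/111 ≈ -0.50450)
n*u = (1/169)*(-56/111) = -56/18759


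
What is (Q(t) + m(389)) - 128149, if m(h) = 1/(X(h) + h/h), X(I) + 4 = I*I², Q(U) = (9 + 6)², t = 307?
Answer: -7530101194183/58863866 ≈ -1.2792e+5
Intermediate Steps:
Q(U) = 225 (Q(U) = 15² = 225)
X(I) = -4 + I³ (X(I) = -4 + I*I² = -4 + I³)
m(h) = 1/(-3 + h³) (m(h) = 1/((-4 + h³) + h/h) = 1/((-4 + h³) + 1) = 1/(-3 + h³))
(Q(t) + m(389)) - 128149 = (225 + 1/(-3 + 389³)) - 128149 = (225 + 1/(-3 + 58863869)) - 128149 = (225 + 1/58863866) - 128149 = 13244369851/58863866 - 128149 = -7530101194183/58863866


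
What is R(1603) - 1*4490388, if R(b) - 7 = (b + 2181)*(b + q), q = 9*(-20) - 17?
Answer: 829923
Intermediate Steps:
q = -197 (q = -180 - 17 = -197)
R(b) = 7 + (-197 + b)*(2181 + b) (R(b) = 7 + (b + 2181)*(b - 197) = 7 + (2181 + b)*(-197 + b) = 7 + (-197 + b)*(2181 + b))
R(1603) - 1*4490388 = (-429650 + 1603**2 + 1984*1603) - 1*4490388 = (-429650 + 2569609 + 3180352) - 4490388 = 5320311 - 4490388 = 829923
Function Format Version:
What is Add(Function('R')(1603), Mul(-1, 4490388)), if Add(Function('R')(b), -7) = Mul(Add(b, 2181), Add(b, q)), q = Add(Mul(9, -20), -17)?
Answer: 829923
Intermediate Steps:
q = -197 (q = Add(-180, -17) = -197)
Function('R')(b) = Add(7, Mul(Add(-197, b), Add(2181, b))) (Function('R')(b) = Add(7, Mul(Add(b, 2181), Add(b, -197))) = Add(7, Mul(Add(2181, b), Add(-197, b))) = Add(7, Mul(Add(-197, b), Add(2181, b))))
Add(Function('R')(1603), Mul(-1, 4490388)) = Add(Add(-429650, Pow(1603, 2), Mul(1984, 1603)), Mul(-1, 4490388)) = Add(Add(-429650, 2569609, 3180352), -4490388) = Add(5320311, -4490388) = 829923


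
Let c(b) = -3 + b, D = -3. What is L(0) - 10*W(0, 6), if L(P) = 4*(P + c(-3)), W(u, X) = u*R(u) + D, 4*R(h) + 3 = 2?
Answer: 6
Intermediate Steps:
R(h) = -¼ (R(h) = -¾ + (¼)*2 = -¾ + ½ = -¼)
W(u, X) = -3 - u/4 (W(u, X) = u*(-¼) - 3 = -u/4 - 3 = -3 - u/4)
L(P) = -24 + 4*P (L(P) = 4*(P + (-3 - 3)) = 4*(P - 6) = 4*(-6 + P) = -24 + 4*P)
L(0) - 10*W(0, 6) = (-24 + 4*0) - 10*(-3 - ¼*0) = (-24 + 0) - 10*(-3 + 0) = -24 - 10*(-3) = -24 + 30 = 6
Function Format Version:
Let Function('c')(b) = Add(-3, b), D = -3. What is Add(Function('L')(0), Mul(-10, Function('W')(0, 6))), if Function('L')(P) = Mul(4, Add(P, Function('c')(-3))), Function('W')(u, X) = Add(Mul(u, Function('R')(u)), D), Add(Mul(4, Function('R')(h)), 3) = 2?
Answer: 6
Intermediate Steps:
Function('R')(h) = Rational(-1, 4) (Function('R')(h) = Add(Rational(-3, 4), Mul(Rational(1, 4), 2)) = Add(Rational(-3, 4), Rational(1, 2)) = Rational(-1, 4))
Function('W')(u, X) = Add(-3, Mul(Rational(-1, 4), u)) (Function('W')(u, X) = Add(Mul(u, Rational(-1, 4)), -3) = Add(Mul(Rational(-1, 4), u), -3) = Add(-3, Mul(Rational(-1, 4), u)))
Function('L')(P) = Add(-24, Mul(4, P)) (Function('L')(P) = Mul(4, Add(P, Add(-3, -3))) = Mul(4, Add(P, -6)) = Mul(4, Add(-6, P)) = Add(-24, Mul(4, P)))
Add(Function('L')(0), Mul(-10, Function('W')(0, 6))) = Add(Add(-24, Mul(4, 0)), Mul(-10, Add(-3, Mul(Rational(-1, 4), 0)))) = Add(Add(-24, 0), Mul(-10, Add(-3, 0))) = Add(-24, Mul(-10, -3)) = Add(-24, 30) = 6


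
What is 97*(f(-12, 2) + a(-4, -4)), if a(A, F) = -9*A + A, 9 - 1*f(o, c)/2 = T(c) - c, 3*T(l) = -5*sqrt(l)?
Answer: 5238 + 970*sqrt(2)/3 ≈ 5695.3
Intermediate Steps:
T(l) = -5*sqrt(l)/3 (T(l) = (-5*sqrt(l))/3 = -5*sqrt(l)/3)
f(o, c) = 18 + 2*c + 10*sqrt(c)/3 (f(o, c) = 18 - 2*(-5*sqrt(c)/3 - c) = 18 - 2*(-c - 5*sqrt(c)/3) = 18 + (2*c + 10*sqrt(c)/3) = 18 + 2*c + 10*sqrt(c)/3)
a(A, F) = -8*A
97*(f(-12, 2) + a(-4, -4)) = 97*((18 + 2*2 + 10*sqrt(2)/3) - 8*(-4)) = 97*((18 + 4 + 10*sqrt(2)/3) + 32) = 97*((22 + 10*sqrt(2)/3) + 32) = 97*(54 + 10*sqrt(2)/3) = 5238 + 970*sqrt(2)/3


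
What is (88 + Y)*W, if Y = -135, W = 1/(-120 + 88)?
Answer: 47/32 ≈ 1.4688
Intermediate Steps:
W = -1/32 (W = 1/(-32) = -1/32 ≈ -0.031250)
(88 + Y)*W = (88 - 135)*(-1/32) = -47*(-1/32) = 47/32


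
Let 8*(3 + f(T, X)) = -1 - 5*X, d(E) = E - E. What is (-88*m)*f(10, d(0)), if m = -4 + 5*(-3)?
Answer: -5225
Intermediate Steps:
d(E) = 0
f(T, X) = -25/8 - 5*X/8 (f(T, X) = -3 + (-1 - 5*X)/8 = -3 + (-⅛ - 5*X/8) = -25/8 - 5*X/8)
m = -19 (m = -4 - 15 = -19)
(-88*m)*f(10, d(0)) = (-88*(-19))*(-25/8 - 5/8*0) = 1672*(-25/8 + 0) = 1672*(-25/8) = -5225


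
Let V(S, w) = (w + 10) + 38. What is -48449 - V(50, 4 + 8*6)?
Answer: -48549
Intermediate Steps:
V(S, w) = 48 + w (V(S, w) = (10 + w) + 38 = 48 + w)
-48449 - V(50, 4 + 8*6) = -48449 - (48 + (4 + 8*6)) = -48449 - (48 + (4 + 48)) = -48449 - (48 + 52) = -48449 - 1*100 = -48449 - 100 = -48549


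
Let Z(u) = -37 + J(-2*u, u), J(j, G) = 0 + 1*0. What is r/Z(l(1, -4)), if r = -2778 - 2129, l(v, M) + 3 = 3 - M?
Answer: 4907/37 ≈ 132.62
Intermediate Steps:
l(v, M) = -M (l(v, M) = -3 + (3 - M) = -M)
r = -4907
J(j, G) = 0 (J(j, G) = 0 + 0 = 0)
Z(u) = -37 (Z(u) = -37 + 0 = -37)
r/Z(l(1, -4)) = -4907/(-37) = -4907*(-1/37) = 4907/37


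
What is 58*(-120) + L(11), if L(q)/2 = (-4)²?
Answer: -6928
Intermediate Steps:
L(q) = 32 (L(q) = 2*(-4)² = 2*16 = 32)
58*(-120) + L(11) = 58*(-120) + 32 = -6960 + 32 = -6928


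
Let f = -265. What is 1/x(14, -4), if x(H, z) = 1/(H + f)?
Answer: -251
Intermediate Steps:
x(H, z) = 1/(-265 + H) (x(H, z) = 1/(H - 265) = 1/(-265 + H))
1/x(14, -4) = 1/(1/(-265 + 14)) = 1/(1/(-251)) = 1/(-1/251) = -251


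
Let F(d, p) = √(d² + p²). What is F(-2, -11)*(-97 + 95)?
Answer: -10*√5 ≈ -22.361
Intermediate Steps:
F(-2, -11)*(-97 + 95) = √((-2)² + (-11)²)*(-97 + 95) = √(4 + 121)*(-2) = √125*(-2) = (5*√5)*(-2) = -10*√5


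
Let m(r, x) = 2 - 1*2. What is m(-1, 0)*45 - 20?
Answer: -20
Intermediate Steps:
m(r, x) = 0 (m(r, x) = 2 - 2 = 0)
m(-1, 0)*45 - 20 = 0*45 - 20 = 0 - 20 = -20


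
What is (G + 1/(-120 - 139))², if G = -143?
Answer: 1371813444/67081 ≈ 20450.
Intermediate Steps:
(G + 1/(-120 - 139))² = (-143 + 1/(-120 - 139))² = (-143 + 1/(-259))² = (-143 - 1/259)² = (-37038/259)² = 1371813444/67081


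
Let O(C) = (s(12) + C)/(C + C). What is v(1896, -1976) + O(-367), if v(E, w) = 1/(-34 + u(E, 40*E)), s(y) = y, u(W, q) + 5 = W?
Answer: 659969/1363038 ≈ 0.48419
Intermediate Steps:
u(W, q) = -5 + W
v(E, w) = 1/(-39 + E) (v(E, w) = 1/(-34 + (-5 + E)) = 1/(-39 + E))
O(C) = (12 + C)/(2*C) (O(C) = (12 + C)/(C + C) = (12 + C)/((2*C)) = (12 + C)*(1/(2*C)) = (12 + C)/(2*C))
v(1896, -1976) + O(-367) = 1/(-39 + 1896) + (½)*(12 - 367)/(-367) = 1/1857 + (½)*(-1/367)*(-355) = 1/1857 + 355/734 = 659969/1363038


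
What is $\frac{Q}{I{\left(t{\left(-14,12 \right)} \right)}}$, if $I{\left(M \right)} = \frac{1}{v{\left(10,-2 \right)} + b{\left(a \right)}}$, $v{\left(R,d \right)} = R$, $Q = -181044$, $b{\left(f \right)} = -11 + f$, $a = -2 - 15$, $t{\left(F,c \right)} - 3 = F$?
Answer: $3258792$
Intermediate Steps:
$t{\left(F,c \right)} = 3 + F$
$a = -17$ ($a = -2 - 15 = -17$)
$I{\left(M \right)} = - \frac{1}{18}$ ($I{\left(M \right)} = \frac{1}{10 - 28} = \frac{1}{-18} = - \frac{1}{18}$)
$\frac{Q}{I{\left(t{\left(-14,12 \right)} \right)}} = - \frac{181044}{- \frac{1}{18}} = \left(-181044\right) \left(-18\right) = 3258792$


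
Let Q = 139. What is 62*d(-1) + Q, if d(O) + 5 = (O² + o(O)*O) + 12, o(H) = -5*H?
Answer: 325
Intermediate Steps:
d(O) = 7 - 4*O² (d(O) = -5 + ((O² + (-5*O)*O) + 12) = -5 + ((O² - 5*O²) + 12) = -5 + (-4*O² + 12) = -5 + (12 - 4*O²) = 7 - 4*O²)
62*d(-1) + Q = 62*(7 - 4*(-1)²) + 139 = 62*(7 - 4*1) + 139 = 62*(7 - 4) + 139 = 62*3 + 139 = 186 + 139 = 325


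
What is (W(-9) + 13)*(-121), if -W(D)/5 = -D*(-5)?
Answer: -28798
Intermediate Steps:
W(D) = -25*D (W(D) = -5*(-D)*(-5) = -25*D)
(W(-9) + 13)*(-121) = (-25*(-9) + 13)*(-121) = (225 + 13)*(-121) = 238*(-121) = -28798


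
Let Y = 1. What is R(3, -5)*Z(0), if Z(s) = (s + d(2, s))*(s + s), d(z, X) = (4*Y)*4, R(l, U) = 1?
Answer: 0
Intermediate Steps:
d(z, X) = 16 (d(z, X) = (4*1)*4 = 4*4 = 16)
Z(s) = 2*s*(16 + s) (Z(s) = (s + 16)*(s + s) = (16 + s)*(2*s) = 2*s*(16 + s))
R(3, -5)*Z(0) = 1*(2*0*(16 + 0)) = 1*(2*0*16) = 1*0 = 0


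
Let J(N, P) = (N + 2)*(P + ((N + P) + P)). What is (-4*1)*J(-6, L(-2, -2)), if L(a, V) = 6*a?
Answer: -672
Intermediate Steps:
J(N, P) = (2 + N)*(N + 3*P) (J(N, P) = (2 + N)*(P + (N + 2*P)) = (2 + N)*(N + 3*P))
(-4*1)*J(-6, L(-2, -2)) = (-4*1)*((-6)**2 + 2*(-6) + 6*(6*(-2)) + 3*(-6)*(6*(-2))) = -4*(36 - 12 + 6*(-12) + 3*(-6)*(-12)) = -4*(36 - 12 - 72 + 216) = -4*168 = -672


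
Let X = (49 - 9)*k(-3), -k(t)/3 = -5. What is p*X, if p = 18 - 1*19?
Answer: -600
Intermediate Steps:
k(t) = 15 (k(t) = -3*(-5) = 15)
p = -1 (p = 18 - 19 = -1)
X = 600 (X = (49 - 9)*15 = 40*15 = 600)
p*X = -1*600 = -600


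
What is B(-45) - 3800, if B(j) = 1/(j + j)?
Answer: -342001/90 ≈ -3800.0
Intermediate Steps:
B(j) = 1/(2*j)
B(-45) - 3800 = (½)/(-45) - 3800 = (½)*(-1/45) - 3800 = -1/90 - 3800 = -342001/90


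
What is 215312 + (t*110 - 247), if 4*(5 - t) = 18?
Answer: 215120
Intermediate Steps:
t = ½ (t = 5 - ¼*18 = 5 - 9/2 = ½ ≈ 0.50000)
215312 + (t*110 - 247) = 215312 + ((½)*110 - 247) = 215312 + (55 - 247) = 215312 - 192 = 215120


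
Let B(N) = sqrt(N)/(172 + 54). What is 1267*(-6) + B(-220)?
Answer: -7602 + I*sqrt(55)/113 ≈ -7602.0 + 0.06563*I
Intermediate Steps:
B(N) = sqrt(N)/226
1267*(-6) + B(-220) = 1267*(-6) + sqrt(-220)/226 = -7602 + (2*I*sqrt(55))/226 = -7602 + I*sqrt(55)/113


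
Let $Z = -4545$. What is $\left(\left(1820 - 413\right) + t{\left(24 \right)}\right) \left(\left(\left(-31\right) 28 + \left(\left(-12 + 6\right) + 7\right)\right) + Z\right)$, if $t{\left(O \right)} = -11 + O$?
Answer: $-7685040$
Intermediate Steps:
$\left(\left(1820 - 413\right) + t{\left(24 \right)}\right) \left(\left(\left(-31\right) 28 + \left(\left(-12 + 6\right) + 7\right)\right) + Z\right) = \left(\left(1820 - 413\right) + \left(-11 + 24\right)\right) \left(\left(\left(-31\right) 28 + \left(\left(-12 + 6\right) + 7\right)\right) - 4545\right) = \left(\left(1820 - 413\right) + 13\right) \left(\left(-868 + \left(-6 + 7\right)\right) - 4545\right) = \left(1407 + 13\right) \left(\left(-868 + 1\right) - 4545\right) = 1420 \left(-867 - 4545\right) = 1420 \left(-5412\right) = -7685040$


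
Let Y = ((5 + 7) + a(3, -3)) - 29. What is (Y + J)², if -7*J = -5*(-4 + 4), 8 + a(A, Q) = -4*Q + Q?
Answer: 256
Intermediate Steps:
a(A, Q) = -8 - 3*Q (a(A, Q) = -8 + (-4*Q + Q) = -8 - 3*Q)
Y = -16 (Y = ((5 + 7) + (-8 - 3*(-3))) - 29 = (12 + (-8 + 9)) - 29 = (12 + 1) - 29 = 13 - 29 = -16)
J = 0 (J = -(-5)*(-4 + 4)/7 = -(-5)*0/7 = -⅐*0 = 0)
(Y + J)² = (-16 + 0)² = (-16)² = 256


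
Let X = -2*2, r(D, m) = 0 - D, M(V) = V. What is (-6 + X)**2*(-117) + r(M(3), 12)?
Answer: -11703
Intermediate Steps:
r(D, m) = -D
X = -4
(-6 + X)**2*(-117) + r(M(3), 12) = (-6 - 4)**2*(-117) - 1*3 = (-10)**2*(-117) - 3 = 100*(-117) - 3 = -11700 - 3 = -11703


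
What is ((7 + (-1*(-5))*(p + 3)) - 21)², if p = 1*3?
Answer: 256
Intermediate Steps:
p = 3
((7 + (-1*(-5))*(p + 3)) - 21)² = ((7 + (-1*(-5))*(3 + 3)) - 21)² = ((7 + 5*6) - 21)² = ((7 + 30) - 21)² = (37 - 21)² = 16² = 256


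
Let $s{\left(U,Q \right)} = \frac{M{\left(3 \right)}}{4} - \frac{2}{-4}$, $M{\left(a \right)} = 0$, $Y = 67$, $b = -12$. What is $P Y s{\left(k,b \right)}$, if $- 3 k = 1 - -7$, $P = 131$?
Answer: $\frac{8777}{2} \approx 4388.5$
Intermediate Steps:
$k = - \frac{8}{3}$ ($k = - \frac{1 - -7}{3} = - \frac{1 + 7}{3} = \left(- \frac{1}{3}\right) 8 = - \frac{8}{3} \approx -2.6667$)
$s{\left(U,Q \right)} = \frac{1}{2}$ ($s{\left(U,Q \right)} = \frac{0}{4} - \frac{2}{-4} = 0 \cdot \frac{1}{4} - - \frac{1}{2} = 0 + \frac{1}{2} = \frac{1}{2}$)
$P Y s{\left(k,b \right)} = 131 \cdot 67 \cdot \frac{1}{2} = 8777 \cdot \frac{1}{2} = \frac{8777}{2}$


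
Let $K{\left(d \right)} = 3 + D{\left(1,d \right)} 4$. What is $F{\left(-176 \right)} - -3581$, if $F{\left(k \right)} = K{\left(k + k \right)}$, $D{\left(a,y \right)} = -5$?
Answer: $3564$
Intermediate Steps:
$K{\left(d \right)} = -17$ ($K{\left(d \right)} = 3 - 20 = -17$)
$F{\left(k \right)} = -17$
$F{\left(-176 \right)} - -3581 = -17 - -3581 = -17 + 3581 = 3564$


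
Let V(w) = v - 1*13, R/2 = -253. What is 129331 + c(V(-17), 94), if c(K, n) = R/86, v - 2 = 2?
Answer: 5560980/43 ≈ 1.2933e+5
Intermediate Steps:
R = -506 (R = 2*(-253) = -506)
v = 4 (v = 2 + 2 = 4)
V(w) = -9 (V(w) = 4 - 1*13 = 4 - 13 = -9)
c(K, n) = -253/43 (c(K, n) = -506/86 = -506*1/86 = -253/43)
129331 + c(V(-17), 94) = 129331 - 253/43 = 5560980/43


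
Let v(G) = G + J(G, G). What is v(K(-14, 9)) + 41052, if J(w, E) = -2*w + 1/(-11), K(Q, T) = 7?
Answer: 451494/11 ≈ 41045.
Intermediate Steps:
J(w, E) = -1/11 - 2*w (J(w, E) = -2*w - 1/11 = -1/11 - 2*w)
v(G) = -1/11 - G (v(G) = G + (-1/11 - 2*G) = -1/11 - G)
v(K(-14, 9)) + 41052 = (-1/11 - 1*7) + 41052 = (-1/11 - 7) + 41052 = -78/11 + 41052 = 451494/11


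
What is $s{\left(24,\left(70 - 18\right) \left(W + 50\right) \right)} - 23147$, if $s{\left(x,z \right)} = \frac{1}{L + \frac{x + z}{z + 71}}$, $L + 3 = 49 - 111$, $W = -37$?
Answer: $- \frac{1107700432}{47855} \approx -23147.0$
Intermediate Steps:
$L = -65$ ($L = -3 + \left(49 - 111\right) = -3 - 62 = -65$)
$s{\left(x,z \right)} = \frac{1}{-65 + \frac{x + z}{71 + z}}$ ($s{\left(x,z \right)} = \frac{1}{-65 + \frac{x + z}{z + 71}} = \frac{1}{-65 + \frac{x + z}{71 + z}}$)
$s{\left(24,\left(70 - 18\right) \left(W + 50\right) \right)} - 23147 = \frac{71 + \left(70 - 18\right) \left(-37 + 50\right)}{-4615 + 24 - 64 \left(70 - 18\right) \left(-37 + 50\right)} - 23147 = \frac{71 + 52 \cdot 13}{-4615 + 24 - 64 \cdot 52 \cdot 13} - 23147 = \frac{71 + 676}{-4615 + 24 - 43264} - 23147 = \frac{1}{-4615 + 24 - 43264} \cdot 747 - 23147 = \frac{1}{-47855} \cdot 747 - 23147 = \left(- \frac{1}{47855}\right) 747 - 23147 = - \frac{747}{47855} - 23147 = - \frac{1107700432}{47855}$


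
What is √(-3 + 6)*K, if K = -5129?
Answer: -5129*√3 ≈ -8883.7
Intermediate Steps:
√(-3 + 6)*K = √(-3 + 6)*(-5129) = √3*(-5129) = -5129*√3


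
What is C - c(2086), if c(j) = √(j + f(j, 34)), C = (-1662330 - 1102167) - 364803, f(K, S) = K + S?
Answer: -3129300 - √4206 ≈ -3.1294e+6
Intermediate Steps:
C = -3129300 (C = -2764497 - 364803 = -3129300)
c(j) = √(34 + 2*j) (c(j) = √(j + (j + 34)) = √(j + (34 + j)) = √(34 + 2*j))
C - c(2086) = -3129300 - √(34 + 2*2086) = -3129300 - √(34 + 4172) = -3129300 - √4206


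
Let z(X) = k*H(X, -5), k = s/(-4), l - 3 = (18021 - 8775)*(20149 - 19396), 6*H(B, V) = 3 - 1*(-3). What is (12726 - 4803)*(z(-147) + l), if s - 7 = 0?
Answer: 220647286311/4 ≈ 5.5162e+10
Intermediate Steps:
s = 7 (s = 7 + 0 = 7)
H(B, V) = 1 (H(B, V) = (3 - 1*(-3))/6 = (3 + 3)/6 = (⅙)*6 = 1)
l = 6962241 (l = 3 + (18021 - 8775)*(20149 - 19396) = 3 + 9246*753 = 3 + 6962238 = 6962241)
k = -7/4 (k = 7/(-4) = 7*(-¼) = -7/4 ≈ -1.7500)
z(X) = -7/4 (z(X) = -7/4*1 = -7/4)
(12726 - 4803)*(z(-147) + l) = (12726 - 4803)*(-7/4 + 6962241) = 7923*(27848957/4) = 220647286311/4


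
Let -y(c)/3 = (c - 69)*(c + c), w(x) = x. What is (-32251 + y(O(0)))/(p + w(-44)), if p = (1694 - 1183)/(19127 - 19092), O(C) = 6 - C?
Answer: 149915/147 ≈ 1019.8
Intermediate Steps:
y(c) = -6*c*(-69 + c) (y(c) = -3*(c - 69)*(c + c) = -3*(-69 + c)*2*c = -6*c*(-69 + c))
p = 73/5 (p = 511/35 = 511*(1/35) = 73/5 ≈ 14.600)
(-32251 + y(O(0)))/(p + w(-44)) = (-32251 + 6*(6 - 1*0)*(69 - (6 - 1*0)))/(73/5 - 44) = (-32251 + 6*(6 + 0)*(69 - (6 + 0)))/(-147/5) = (-32251 + 6*6*(69 - 1*6))*(-5/147) = (-32251 + 6*6*(69 - 6))*(-5/147) = (-32251 + 6*6*63)*(-5/147) = (-32251 + 2268)*(-5/147) = -29983*(-5/147) = 149915/147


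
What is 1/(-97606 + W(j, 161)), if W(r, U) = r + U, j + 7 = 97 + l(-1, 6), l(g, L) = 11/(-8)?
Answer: -8/778851 ≈ -1.0272e-5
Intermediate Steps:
l(g, L) = -11/8 (l(g, L) = 11*(-⅛) = -11/8)
j = 709/8 (j = -7 + (97 - 11/8) = -7 + 765/8 = 709/8 ≈ 88.625)
W(r, U) = U + r
1/(-97606 + W(j, 161)) = 1/(-97606 + (161 + 709/8)) = 1/(-97606 + 1997/8) = 1/(-778851/8) = -8/778851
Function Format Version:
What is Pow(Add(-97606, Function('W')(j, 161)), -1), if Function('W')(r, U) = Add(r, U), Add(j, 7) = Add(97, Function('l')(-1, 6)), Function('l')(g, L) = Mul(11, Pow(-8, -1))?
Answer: Rational(-8, 778851) ≈ -1.0272e-5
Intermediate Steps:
Function('l')(g, L) = Rational(-11, 8) (Function('l')(g, L) = Mul(11, Rational(-1, 8)) = Rational(-11, 8))
j = Rational(709, 8) (j = Add(-7, Add(97, Rational(-11, 8))) = Add(-7, Rational(765, 8)) = Rational(709, 8) ≈ 88.625)
Function('W')(r, U) = Add(U, r)
Pow(Add(-97606, Function('W')(j, 161)), -1) = Pow(Add(-97606, Add(161, Rational(709, 8))), -1) = Pow(Add(-97606, Rational(1997, 8)), -1) = Pow(Rational(-778851, 8), -1) = Rational(-8, 778851)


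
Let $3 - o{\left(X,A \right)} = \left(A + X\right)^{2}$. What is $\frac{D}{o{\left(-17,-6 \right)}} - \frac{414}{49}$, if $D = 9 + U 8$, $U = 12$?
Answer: $- \frac{222909}{25774} \approx -8.6486$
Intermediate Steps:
$D = 105$ ($D = 9 + 12 \cdot 8 = 9 + 96 = 105$)
$o{\left(X,A \right)} = 3 - \left(A + X\right)^{2}$
$\frac{D}{o{\left(-17,-6 \right)}} - \frac{414}{49} = \frac{105}{3 - \left(-6 - 17\right)^{2}} - \frac{414}{49} = \frac{105}{3 - \left(-23\right)^{2}} - \frac{414}{49} = \frac{105}{3 - 529} - \frac{414}{49} = \frac{105}{-526} - \frac{414}{49} = 105 \left(- \frac{1}{526}\right) - \frac{414}{49} = - \frac{105}{526} - \frac{414}{49} = - \frac{222909}{25774}$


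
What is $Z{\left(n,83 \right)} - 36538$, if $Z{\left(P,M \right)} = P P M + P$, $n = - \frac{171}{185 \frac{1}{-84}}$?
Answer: $\frac{15877077458}{34225} \approx 4.639 \cdot 10^{5}$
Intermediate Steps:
$n = \frac{14364}{185}$ ($n = - \frac{171}{185 \left(- \frac{1}{84}\right)} = - \frac{171}{- \frac{185}{84}} = \left(-171\right) \left(- \frac{84}{185}\right) = \frac{14364}{185} \approx 77.643$)
$Z{\left(P,M \right)} = P + M P^{2}$ ($Z{\left(P,M \right)} = P^{2} M + P = M P^{2} + P = P + M P^{2}$)
$Z{\left(n,83 \right)} - 36538 = \frac{14364 \left(1 + 83 \cdot \frac{14364}{185}\right)}{185} - 36538 = \frac{14364 \left(1 + \frac{1192212}{185}\right)}{185} - 36538 = \frac{14364}{185} \cdot \frac{1192397}{185} - 36538 = \frac{17127590508}{34225} - 36538 = \frac{15877077458}{34225}$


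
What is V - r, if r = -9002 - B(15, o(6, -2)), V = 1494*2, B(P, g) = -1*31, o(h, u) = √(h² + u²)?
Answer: 11959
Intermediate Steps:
B(P, g) = -31
V = 2988
r = -8971 (r = -9002 - 1*(-31) = -9002 + 31 = -8971)
V - r = 2988 - 1*(-8971) = 2988 + 8971 = 11959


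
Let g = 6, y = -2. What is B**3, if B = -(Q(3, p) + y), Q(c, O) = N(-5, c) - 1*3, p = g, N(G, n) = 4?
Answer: 1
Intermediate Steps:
p = 6
Q(c, O) = 1 (Q(c, O) = 4 - 1*3 = 4 - 3 = 1)
B = 1 (B = -(1 - 2) = -1*(-1) = 1)
B**3 = 1**3 = 1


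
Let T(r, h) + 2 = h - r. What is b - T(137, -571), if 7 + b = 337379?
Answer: 338082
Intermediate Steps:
b = 337372 (b = -7 + 337379 = 337372)
T(r, h) = -2 + h - r (T(r, h) = -2 + (h - r) = -2 + h - r)
b - T(137, -571) = 337372 - (-2 - 571 - 1*137) = 337372 - (-2 - 571 - 137) = 337372 - 1*(-710) = 337372 + 710 = 338082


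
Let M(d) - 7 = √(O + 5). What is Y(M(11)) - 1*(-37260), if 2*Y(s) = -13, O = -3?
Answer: 74507/2 ≈ 37254.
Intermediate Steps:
M(d) = 7 + √2 (M(d) = 7 + √(-3 + 5) = 7 + √2)
Y(s) = -13/2 (Y(s) = (½)*(-13) = -13/2)
Y(M(11)) - 1*(-37260) = -13/2 - 1*(-37260) = -13/2 + 37260 = 74507/2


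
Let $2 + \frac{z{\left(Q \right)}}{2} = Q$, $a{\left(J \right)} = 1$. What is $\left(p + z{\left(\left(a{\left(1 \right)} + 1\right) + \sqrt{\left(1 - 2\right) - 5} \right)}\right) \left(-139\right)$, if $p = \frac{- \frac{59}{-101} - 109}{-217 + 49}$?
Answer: $- \frac{253675}{2828} - 278 i \sqrt{6} \approx -89.701 - 680.96 i$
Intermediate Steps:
$z{\left(Q \right)} = -4 + 2 Q$
$p = \frac{1825}{2828}$ ($p = \frac{\left(-59\right) \left(- \frac{1}{101}\right) - 109}{-168} = \left(\frac{59}{101} - 109\right) \left(- \frac{1}{168}\right) = \left(- \frac{10950}{101}\right) \left(- \frac{1}{168}\right) = \frac{1825}{2828} \approx 0.64533$)
$\left(p + z{\left(\left(a{\left(1 \right)} + 1\right) + \sqrt{\left(1 - 2\right) - 5} \right)}\right) \left(-139\right) = \left(\frac{1825}{2828} - \left(4 - 2 \left(\left(1 + 1\right) + \sqrt{\left(1 - 2\right) - 5}\right)\right)\right) \left(-139\right) = \left(\frac{1825}{2828} - \left(4 - 2 \left(2 + \sqrt{\left(1 - 2\right) - 5}\right)\right)\right) \left(-139\right) = \left(\frac{1825}{2828} - \left(4 - 2 \left(2 + \sqrt{-1 - 5}\right)\right)\right) \left(-139\right) = \left(\frac{1825}{2828} - \left(4 - 2 \left(2 + \sqrt{-6}\right)\right)\right) \left(-139\right) = \left(\frac{1825}{2828} - \left(4 - 2 \left(2 + i \sqrt{6}\right)\right)\right) \left(-139\right) = \left(\frac{1825}{2828} + \left(-4 + \left(4 + 2 i \sqrt{6}\right)\right)\right) \left(-139\right) = \left(\frac{1825}{2828} + 2 i \sqrt{6}\right) \left(-139\right) = - \frac{253675}{2828} - 278 i \sqrt{6}$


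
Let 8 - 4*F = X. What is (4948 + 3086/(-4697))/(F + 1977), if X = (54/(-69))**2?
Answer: 1229272743/491686657 ≈ 2.5001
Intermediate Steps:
X = 324/529 (X = (54*(-1/69))**2 = (-18/23)**2 = 324/529 ≈ 0.61248)
F = 977/529 (F = 2 - 1/4*324/529 = 2 - 81/529 = 977/529 ≈ 1.8469)
(4948 + 3086/(-4697))/(F + 1977) = (4948 + 3086/(-4697))/(977/529 + 1977) = (4948 + 3086*(-1/4697))/(1046810/529) = (4948 - 3086/4697)*(529/1046810) = (23237670/4697)*(529/1046810) = 1229272743/491686657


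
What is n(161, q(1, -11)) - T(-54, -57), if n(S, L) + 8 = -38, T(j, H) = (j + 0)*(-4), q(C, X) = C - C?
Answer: -262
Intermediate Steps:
q(C, X) = 0
T(j, H) = -4*j (T(j, H) = j*(-4) = -4*j)
n(S, L) = -46 (n(S, L) = -8 - 38 = -46)
n(161, q(1, -11)) - T(-54, -57) = -46 - (-4)*(-54) = -46 - 1*216 = -46 - 216 = -262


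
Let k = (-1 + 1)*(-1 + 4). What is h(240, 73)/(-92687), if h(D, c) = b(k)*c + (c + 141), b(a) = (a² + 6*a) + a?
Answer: -214/92687 ≈ -0.0023088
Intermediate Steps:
k = 0 (k = 0*3 = 0)
b(a) = a² + 7*a
h(D, c) = 141 + c (h(D, c) = (0*(7 + 0))*c + (c + 141) = (0*7)*c + (141 + c) = 0*c + (141 + c) = 0 + (141 + c) = 141 + c)
h(240, 73)/(-92687) = (141 + 73)/(-92687) = 214*(-1/92687) = -214/92687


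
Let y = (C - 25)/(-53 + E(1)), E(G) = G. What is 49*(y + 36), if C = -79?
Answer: 1862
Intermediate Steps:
y = 2 (y = (-79 - 25)/(-53 + 1) = -104/(-52) = -104*(-1/52) = 2)
49*(y + 36) = 49*(2 + 36) = 49*38 = 1862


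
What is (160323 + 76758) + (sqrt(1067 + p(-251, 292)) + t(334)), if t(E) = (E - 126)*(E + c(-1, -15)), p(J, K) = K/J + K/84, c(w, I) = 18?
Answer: 310297 + 2*sqrt(7427297577)/5271 ≈ 3.1033e+5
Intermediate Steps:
p(J, K) = K/84 + K/J (p(J, K) = K/J + K*(1/84) = K/J + K/84 = K/84 + K/J)
t(E) = (-126 + E)*(18 + E) (t(E) = (E - 126)*(E + 18) = (-126 + E)*(18 + E))
(160323 + 76758) + (sqrt(1067 + p(-251, 292)) + t(334)) = (160323 + 76758) + (sqrt(1067 + ((1/84)*292 + 292/(-251))) + (-2268 + 334**2 - 108*334)) = 237081 + (sqrt(1067 + (73/21 + 292*(-1/251))) + (-2268 + 111556 - 36072)) = 237081 + (sqrt(1067 + (73/21 - 292/251)) + 73216) = 237081 + (sqrt(1067 + 12191/5271) + 73216) = 237081 + (sqrt(5636348/5271) + 73216) = 237081 + (2*sqrt(7427297577)/5271 + 73216) = 237081 + (73216 + 2*sqrt(7427297577)/5271) = 310297 + 2*sqrt(7427297577)/5271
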